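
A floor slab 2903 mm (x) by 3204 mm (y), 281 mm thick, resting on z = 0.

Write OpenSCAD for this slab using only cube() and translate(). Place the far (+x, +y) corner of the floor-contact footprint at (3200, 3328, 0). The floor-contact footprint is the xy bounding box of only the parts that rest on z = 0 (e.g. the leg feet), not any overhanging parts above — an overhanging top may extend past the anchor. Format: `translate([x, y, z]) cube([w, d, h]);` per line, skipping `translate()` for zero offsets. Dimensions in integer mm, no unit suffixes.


translate([297, 124, 0]) cube([2903, 3204, 281]);


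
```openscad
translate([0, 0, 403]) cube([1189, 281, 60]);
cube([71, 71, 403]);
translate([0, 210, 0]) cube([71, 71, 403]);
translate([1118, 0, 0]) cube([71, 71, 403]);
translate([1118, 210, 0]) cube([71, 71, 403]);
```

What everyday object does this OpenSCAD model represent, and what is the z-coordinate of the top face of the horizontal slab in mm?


A bench. The seat-top height is 463 mm.

A long slab on four corner posts — a bench. The slab sits at z = 403 with thickness 60, so the top is 403 + 60 = 463 mm.


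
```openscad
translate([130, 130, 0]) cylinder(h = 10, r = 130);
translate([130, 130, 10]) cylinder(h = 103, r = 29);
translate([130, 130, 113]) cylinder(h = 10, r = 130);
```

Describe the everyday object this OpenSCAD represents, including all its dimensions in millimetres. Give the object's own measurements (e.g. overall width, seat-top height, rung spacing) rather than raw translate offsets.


A spool: two coaxial disc flanges of radius 130 mm and thickness 10 mm, joined by a core cylinder of radius 29 mm and height 103 mm. The lower flange rests on z = 0 and the three cylinders share a vertical axis.


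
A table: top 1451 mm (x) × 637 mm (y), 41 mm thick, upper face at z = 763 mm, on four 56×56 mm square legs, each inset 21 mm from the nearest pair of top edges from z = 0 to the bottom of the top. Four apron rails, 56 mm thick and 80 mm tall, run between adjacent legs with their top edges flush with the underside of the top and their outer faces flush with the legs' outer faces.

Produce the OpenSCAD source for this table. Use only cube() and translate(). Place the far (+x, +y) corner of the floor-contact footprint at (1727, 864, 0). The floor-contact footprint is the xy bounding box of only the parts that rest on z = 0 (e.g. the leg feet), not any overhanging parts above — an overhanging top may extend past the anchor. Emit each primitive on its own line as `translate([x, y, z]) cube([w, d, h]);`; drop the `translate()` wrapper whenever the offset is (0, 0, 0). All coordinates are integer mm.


translate([297, 248, 722]) cube([1451, 637, 41]);
translate([318, 269, 0]) cube([56, 56, 722]);
translate([1671, 269, 0]) cube([56, 56, 722]);
translate([318, 808, 0]) cube([56, 56, 722]);
translate([1671, 808, 0]) cube([56, 56, 722]);
translate([374, 269, 642]) cube([1297, 56, 80]);
translate([374, 808, 642]) cube([1297, 56, 80]);
translate([318, 325, 642]) cube([56, 483, 80]);
translate([1671, 325, 642]) cube([56, 483, 80]);


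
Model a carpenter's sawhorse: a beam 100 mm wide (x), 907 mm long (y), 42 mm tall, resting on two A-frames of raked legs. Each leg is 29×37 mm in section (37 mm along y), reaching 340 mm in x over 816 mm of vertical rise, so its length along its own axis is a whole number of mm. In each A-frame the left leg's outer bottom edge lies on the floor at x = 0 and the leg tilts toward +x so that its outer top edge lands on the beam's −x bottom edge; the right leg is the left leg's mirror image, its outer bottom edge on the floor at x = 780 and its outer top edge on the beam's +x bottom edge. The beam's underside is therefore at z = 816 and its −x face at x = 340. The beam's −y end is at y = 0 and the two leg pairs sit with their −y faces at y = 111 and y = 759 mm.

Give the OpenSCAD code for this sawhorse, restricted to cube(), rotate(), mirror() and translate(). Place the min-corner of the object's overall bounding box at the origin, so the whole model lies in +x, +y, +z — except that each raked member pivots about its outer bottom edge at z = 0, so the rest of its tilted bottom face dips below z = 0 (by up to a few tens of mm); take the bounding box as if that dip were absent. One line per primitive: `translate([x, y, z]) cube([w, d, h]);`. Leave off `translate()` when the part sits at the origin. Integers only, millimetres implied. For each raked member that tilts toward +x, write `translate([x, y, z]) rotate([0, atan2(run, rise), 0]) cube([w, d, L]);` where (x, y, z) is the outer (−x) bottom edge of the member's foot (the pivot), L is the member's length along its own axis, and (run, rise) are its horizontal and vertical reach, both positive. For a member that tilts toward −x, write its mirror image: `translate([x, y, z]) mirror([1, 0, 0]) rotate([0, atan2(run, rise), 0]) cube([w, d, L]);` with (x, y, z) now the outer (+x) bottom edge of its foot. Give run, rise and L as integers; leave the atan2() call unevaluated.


// leg length = √(340² + 816²) = 884
// right-leg outer foot x = 2·340 + 100 = 780
// beam min-corner = (340, 0, 816)
translate([340, 0, 816]) cube([100, 907, 42]);
translate([0, 111, 0]) rotate([0, atan2(340, 816), 0]) cube([29, 37, 884]);
translate([780, 111, 0]) mirror([1, 0, 0]) rotate([0, atan2(340, 816), 0]) cube([29, 37, 884]);
translate([0, 759, 0]) rotate([0, atan2(340, 816), 0]) cube([29, 37, 884]);
translate([780, 759, 0]) mirror([1, 0, 0]) rotate([0, atan2(340, 816), 0]) cube([29, 37, 884]);


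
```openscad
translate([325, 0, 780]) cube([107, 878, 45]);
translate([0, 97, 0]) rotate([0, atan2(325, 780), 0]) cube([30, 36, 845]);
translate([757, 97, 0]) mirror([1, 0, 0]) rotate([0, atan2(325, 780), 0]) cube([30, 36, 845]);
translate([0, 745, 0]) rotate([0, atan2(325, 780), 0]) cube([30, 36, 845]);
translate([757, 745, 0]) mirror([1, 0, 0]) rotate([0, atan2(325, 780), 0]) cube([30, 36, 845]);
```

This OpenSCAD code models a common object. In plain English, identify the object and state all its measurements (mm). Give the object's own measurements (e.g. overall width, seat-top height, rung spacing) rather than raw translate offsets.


A sawhorse. A 107×878×45 mm beam (x, y, z) sits on two A-frame leg pairs. Each pair is two raked legs of 30×36 mm section (36 mm along y) splaying symmetrically in x. Each leg rises 780 mm vertically over 325 mm of horizontal reach and is 845 mm long along its own axis. Every leg's outer bottom edge rests on the floor and its outer top edge meets a bottom edge of the beam — the left legs (tilting toward +x) meet the beam's −x bottom edge, the right legs (their mirror images, tilting toward −x) meet its +x bottom edge — so the leg tops tuck under the beam, the beam's underside is 780 mm above the floor, and the feet are 757 mm apart outside-to-outside with the beam centred between them. The two leg pairs are set in 97 mm from either end of the beam.


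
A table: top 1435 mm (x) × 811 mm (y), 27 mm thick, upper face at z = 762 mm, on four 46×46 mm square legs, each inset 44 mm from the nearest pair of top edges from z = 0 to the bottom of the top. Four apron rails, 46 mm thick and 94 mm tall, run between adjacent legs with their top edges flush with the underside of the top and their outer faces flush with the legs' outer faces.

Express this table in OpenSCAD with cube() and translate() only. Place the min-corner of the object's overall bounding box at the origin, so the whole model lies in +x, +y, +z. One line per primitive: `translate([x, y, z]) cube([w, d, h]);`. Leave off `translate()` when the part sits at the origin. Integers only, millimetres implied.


translate([0, 0, 735]) cube([1435, 811, 27]);
translate([44, 44, 0]) cube([46, 46, 735]);
translate([1345, 44, 0]) cube([46, 46, 735]);
translate([44, 721, 0]) cube([46, 46, 735]);
translate([1345, 721, 0]) cube([46, 46, 735]);
translate([90, 44, 641]) cube([1255, 46, 94]);
translate([90, 721, 641]) cube([1255, 46, 94]);
translate([44, 90, 641]) cube([46, 631, 94]);
translate([1345, 90, 641]) cube([46, 631, 94]);


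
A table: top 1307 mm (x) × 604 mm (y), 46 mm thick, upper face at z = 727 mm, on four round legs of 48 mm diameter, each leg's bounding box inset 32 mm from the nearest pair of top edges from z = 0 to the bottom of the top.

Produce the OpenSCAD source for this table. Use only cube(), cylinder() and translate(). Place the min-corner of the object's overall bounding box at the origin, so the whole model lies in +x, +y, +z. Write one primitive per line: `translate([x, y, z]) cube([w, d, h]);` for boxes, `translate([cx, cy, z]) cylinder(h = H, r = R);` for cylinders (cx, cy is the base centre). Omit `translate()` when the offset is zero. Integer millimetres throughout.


translate([0, 0, 681]) cube([1307, 604, 46]);
translate([56, 56, 0]) cylinder(h = 681, r = 24);
translate([1251, 56, 0]) cylinder(h = 681, r = 24);
translate([56, 548, 0]) cylinder(h = 681, r = 24);
translate([1251, 548, 0]) cylinder(h = 681, r = 24);


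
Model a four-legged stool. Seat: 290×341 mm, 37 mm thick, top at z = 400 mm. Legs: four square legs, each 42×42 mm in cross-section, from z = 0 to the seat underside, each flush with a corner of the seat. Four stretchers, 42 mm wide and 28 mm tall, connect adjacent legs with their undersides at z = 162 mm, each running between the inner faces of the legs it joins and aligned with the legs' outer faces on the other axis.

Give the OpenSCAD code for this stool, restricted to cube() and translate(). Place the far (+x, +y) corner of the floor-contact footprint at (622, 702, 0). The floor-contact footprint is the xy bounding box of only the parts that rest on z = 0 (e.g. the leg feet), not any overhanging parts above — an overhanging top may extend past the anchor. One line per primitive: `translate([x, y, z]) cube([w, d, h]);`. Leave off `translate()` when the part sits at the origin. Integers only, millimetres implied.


translate([332, 361, 363]) cube([290, 341, 37]);
translate([332, 361, 0]) cube([42, 42, 363]);
translate([580, 361, 0]) cube([42, 42, 363]);
translate([332, 660, 0]) cube([42, 42, 363]);
translate([580, 660, 0]) cube([42, 42, 363]);
translate([374, 361, 162]) cube([206, 42, 28]);
translate([374, 660, 162]) cube([206, 42, 28]);
translate([332, 403, 162]) cube([42, 257, 28]);
translate([580, 403, 162]) cube([42, 257, 28]);


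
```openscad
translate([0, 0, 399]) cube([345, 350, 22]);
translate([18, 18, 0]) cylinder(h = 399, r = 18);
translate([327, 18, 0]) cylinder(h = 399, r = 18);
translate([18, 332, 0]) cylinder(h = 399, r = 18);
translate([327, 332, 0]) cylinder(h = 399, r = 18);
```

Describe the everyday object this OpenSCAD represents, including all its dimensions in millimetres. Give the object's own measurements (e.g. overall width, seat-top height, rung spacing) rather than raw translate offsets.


A simple wooden stool: a rectangular seat 345 mm (x) by 350 mm (y), 22 mm thick, top face at z = 421 mm, on four round legs, each 36 mm in diameter. The legs rest on z = 0, each leg's axis is inset half a diameter from the nearest pair of seat edges (so the leg's bounding box is flush with the corner).


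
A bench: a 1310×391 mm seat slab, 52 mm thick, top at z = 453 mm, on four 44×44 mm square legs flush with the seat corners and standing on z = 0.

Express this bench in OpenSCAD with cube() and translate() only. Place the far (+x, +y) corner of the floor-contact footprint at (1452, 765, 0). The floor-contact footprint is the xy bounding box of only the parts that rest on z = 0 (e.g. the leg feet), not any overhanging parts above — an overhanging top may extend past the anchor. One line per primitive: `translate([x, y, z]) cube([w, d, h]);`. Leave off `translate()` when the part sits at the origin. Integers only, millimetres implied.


// leg_h = 453 − 52 = 401
translate([142, 374, 401]) cube([1310, 391, 52]);
translate([142, 374, 0]) cube([44, 44, 401]);
translate([142, 721, 0]) cube([44, 44, 401]);
translate([1408, 374, 0]) cube([44, 44, 401]);
translate([1408, 721, 0]) cube([44, 44, 401]);


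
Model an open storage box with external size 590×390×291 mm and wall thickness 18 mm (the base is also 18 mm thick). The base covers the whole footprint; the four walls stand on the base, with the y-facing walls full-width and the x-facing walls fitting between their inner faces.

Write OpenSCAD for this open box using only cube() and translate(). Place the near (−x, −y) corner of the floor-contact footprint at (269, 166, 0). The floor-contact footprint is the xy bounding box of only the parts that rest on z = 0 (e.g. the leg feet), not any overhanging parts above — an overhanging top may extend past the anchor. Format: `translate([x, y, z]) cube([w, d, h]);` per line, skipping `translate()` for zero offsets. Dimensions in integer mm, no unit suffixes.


translate([269, 166, 0]) cube([590, 390, 18]);
translate([269, 166, 18]) cube([590, 18, 273]);
translate([269, 538, 18]) cube([590, 18, 273]);
translate([269, 184, 18]) cube([18, 354, 273]);
translate([841, 184, 18]) cube([18, 354, 273]);


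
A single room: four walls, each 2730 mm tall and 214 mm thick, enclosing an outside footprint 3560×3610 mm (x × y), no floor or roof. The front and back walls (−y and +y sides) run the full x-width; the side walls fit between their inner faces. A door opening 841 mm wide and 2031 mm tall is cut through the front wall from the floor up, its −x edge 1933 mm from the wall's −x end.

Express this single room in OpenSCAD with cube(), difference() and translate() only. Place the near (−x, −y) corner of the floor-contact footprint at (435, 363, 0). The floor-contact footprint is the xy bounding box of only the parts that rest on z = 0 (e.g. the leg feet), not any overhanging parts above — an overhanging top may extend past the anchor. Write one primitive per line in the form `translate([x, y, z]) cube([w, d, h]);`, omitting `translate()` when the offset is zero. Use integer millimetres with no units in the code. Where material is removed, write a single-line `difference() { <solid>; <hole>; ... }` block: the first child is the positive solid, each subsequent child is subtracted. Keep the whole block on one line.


difference() { translate([435, 363, 0]) cube([3560, 214, 2730]); translate([2368, 363, 0]) cube([841, 214, 2031]); }
translate([435, 3759, 0]) cube([3560, 214, 2730]);
translate([435, 577, 0]) cube([214, 3182, 2730]);
translate([3781, 577, 0]) cube([214, 3182, 2730]);


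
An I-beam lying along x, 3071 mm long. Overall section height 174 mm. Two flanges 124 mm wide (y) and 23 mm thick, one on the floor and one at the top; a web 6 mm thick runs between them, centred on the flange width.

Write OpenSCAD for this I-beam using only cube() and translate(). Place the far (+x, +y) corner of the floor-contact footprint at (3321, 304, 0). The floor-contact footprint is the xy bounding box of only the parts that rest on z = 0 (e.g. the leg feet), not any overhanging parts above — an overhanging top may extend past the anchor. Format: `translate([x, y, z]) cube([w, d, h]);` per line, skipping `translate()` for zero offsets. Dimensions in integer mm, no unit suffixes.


translate([250, 180, 0]) cube([3071, 124, 23]);
translate([250, 239, 23]) cube([3071, 6, 128]);
translate([250, 180, 151]) cube([3071, 124, 23]);


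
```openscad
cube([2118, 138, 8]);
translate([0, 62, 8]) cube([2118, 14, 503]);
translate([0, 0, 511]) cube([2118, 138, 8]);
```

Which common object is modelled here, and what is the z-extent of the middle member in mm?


An I-beam. The web height is 503 mm.

Two wide flanges with a thin centred web — an I-beam. Overall 519 mm minus two 8 mm flanges gives a web of 519 − 2·8 = 503 mm.


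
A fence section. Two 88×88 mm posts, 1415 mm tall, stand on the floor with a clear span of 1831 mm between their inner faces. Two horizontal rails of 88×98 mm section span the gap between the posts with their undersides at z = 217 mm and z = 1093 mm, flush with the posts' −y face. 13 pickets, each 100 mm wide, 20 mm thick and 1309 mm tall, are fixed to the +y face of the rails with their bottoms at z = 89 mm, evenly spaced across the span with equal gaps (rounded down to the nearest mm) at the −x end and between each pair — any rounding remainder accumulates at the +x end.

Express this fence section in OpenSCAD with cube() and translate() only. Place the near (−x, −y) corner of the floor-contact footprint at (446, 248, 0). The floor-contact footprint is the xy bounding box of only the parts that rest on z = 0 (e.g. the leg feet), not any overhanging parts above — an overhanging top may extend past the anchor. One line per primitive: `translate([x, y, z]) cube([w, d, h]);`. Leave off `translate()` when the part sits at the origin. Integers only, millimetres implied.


translate([446, 248, 0]) cube([88, 88, 1415]);
translate([2365, 248, 0]) cube([88, 88, 1415]);
translate([534, 248, 217]) cube([1831, 88, 98]);
translate([534, 248, 1093]) cube([1831, 88, 98]);
translate([571, 336, 89]) cube([100, 20, 1309]);
translate([708, 336, 89]) cube([100, 20, 1309]);
translate([845, 336, 89]) cube([100, 20, 1309]);
translate([982, 336, 89]) cube([100, 20, 1309]);
translate([1119, 336, 89]) cube([100, 20, 1309]);
translate([1256, 336, 89]) cube([100, 20, 1309]);
translate([1393, 336, 89]) cube([100, 20, 1309]);
translate([1530, 336, 89]) cube([100, 20, 1309]);
translate([1667, 336, 89]) cube([100, 20, 1309]);
translate([1804, 336, 89]) cube([100, 20, 1309]);
translate([1941, 336, 89]) cube([100, 20, 1309]);
translate([2078, 336, 89]) cube([100, 20, 1309]);
translate([2215, 336, 89]) cube([100, 20, 1309]);


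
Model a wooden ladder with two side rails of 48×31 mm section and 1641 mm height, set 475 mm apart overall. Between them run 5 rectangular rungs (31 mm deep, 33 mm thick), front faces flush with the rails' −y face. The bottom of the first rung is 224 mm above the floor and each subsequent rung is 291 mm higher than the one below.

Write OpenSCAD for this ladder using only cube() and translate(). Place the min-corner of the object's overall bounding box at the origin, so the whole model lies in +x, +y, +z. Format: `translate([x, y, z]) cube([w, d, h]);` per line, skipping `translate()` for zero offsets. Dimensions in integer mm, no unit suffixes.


// rung span = 475 - 2*48 = 379
// rung[k] z = 224 + k*291
cube([48, 31, 1641]);
translate([427, 0, 0]) cube([48, 31, 1641]);
translate([48, 0, 224]) cube([379, 31, 33]);
translate([48, 0, 515]) cube([379, 31, 33]);
translate([48, 0, 806]) cube([379, 31, 33]);
translate([48, 0, 1097]) cube([379, 31, 33]);
translate([48, 0, 1388]) cube([379, 31, 33]);


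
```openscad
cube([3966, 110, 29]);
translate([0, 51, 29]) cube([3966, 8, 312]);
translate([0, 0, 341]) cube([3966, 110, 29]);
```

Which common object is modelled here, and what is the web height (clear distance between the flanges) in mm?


An I-beam. The web height is 312 mm.

Two wide flanges with a thin centred web — an I-beam. Overall 370 mm minus two 29 mm flanges gives a web of 370 − 2·29 = 312 mm.


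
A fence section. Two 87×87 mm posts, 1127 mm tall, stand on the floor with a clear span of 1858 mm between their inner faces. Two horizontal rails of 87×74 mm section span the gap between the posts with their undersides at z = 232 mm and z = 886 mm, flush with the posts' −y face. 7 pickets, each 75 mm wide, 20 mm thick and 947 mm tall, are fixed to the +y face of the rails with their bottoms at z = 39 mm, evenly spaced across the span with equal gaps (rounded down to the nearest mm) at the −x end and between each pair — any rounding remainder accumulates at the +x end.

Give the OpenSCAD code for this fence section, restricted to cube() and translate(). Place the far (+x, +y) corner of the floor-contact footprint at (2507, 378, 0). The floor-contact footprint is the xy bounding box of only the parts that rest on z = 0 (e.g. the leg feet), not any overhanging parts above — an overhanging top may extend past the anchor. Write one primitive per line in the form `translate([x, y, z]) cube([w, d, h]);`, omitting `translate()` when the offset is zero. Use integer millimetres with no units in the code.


translate([475, 291, 0]) cube([87, 87, 1127]);
translate([2420, 291, 0]) cube([87, 87, 1127]);
translate([562, 291, 232]) cube([1858, 87, 74]);
translate([562, 291, 886]) cube([1858, 87, 74]);
translate([728, 378, 39]) cube([75, 20, 947]);
translate([969, 378, 39]) cube([75, 20, 947]);
translate([1210, 378, 39]) cube([75, 20, 947]);
translate([1451, 378, 39]) cube([75, 20, 947]);
translate([1692, 378, 39]) cube([75, 20, 947]);
translate([1933, 378, 39]) cube([75, 20, 947]);
translate([2174, 378, 39]) cube([75, 20, 947]);


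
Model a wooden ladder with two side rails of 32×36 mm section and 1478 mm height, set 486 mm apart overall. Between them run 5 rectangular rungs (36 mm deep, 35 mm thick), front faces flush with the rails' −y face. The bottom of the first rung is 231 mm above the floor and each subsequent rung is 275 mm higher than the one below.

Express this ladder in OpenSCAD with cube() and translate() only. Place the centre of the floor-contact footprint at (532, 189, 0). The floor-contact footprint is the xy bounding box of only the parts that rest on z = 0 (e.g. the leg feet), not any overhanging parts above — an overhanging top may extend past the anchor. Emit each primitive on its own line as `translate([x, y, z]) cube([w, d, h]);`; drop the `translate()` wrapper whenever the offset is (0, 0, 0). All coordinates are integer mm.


translate([289, 171, 0]) cube([32, 36, 1478]);
translate([743, 171, 0]) cube([32, 36, 1478]);
translate([321, 171, 231]) cube([422, 36, 35]);
translate([321, 171, 506]) cube([422, 36, 35]);
translate([321, 171, 781]) cube([422, 36, 35]);
translate([321, 171, 1056]) cube([422, 36, 35]);
translate([321, 171, 1331]) cube([422, 36, 35]);


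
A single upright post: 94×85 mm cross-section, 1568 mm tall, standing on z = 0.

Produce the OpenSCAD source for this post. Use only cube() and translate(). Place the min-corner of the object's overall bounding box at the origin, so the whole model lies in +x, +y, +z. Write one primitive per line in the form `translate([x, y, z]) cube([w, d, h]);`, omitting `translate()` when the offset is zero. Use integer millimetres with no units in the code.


cube([94, 85, 1568]);


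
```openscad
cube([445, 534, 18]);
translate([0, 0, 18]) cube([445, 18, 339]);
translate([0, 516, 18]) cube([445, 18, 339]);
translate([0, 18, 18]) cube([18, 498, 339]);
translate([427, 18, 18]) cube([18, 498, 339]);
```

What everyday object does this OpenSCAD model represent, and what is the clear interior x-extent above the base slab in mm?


An open box. The internal width is 409 mm.

A 445×534 base slab with four walls standing on it — an open box. The base is 445 mm wide and the walls are 18 mm thick, so the internal width is 445 − 2 × 18 = 409 mm.


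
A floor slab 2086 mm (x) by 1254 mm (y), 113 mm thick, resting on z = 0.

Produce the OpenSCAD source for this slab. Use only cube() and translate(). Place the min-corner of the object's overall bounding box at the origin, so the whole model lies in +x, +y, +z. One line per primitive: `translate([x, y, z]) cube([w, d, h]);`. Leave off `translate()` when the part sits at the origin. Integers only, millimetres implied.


cube([2086, 1254, 113]);


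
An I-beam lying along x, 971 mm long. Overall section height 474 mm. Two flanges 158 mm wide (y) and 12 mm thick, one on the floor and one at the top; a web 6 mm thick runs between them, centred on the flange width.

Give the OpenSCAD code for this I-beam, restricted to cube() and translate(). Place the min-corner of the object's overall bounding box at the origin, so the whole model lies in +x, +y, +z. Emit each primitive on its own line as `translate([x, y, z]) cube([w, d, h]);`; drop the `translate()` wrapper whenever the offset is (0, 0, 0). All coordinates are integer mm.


cube([971, 158, 12]);
translate([0, 76, 12]) cube([971, 6, 450]);
translate([0, 0, 462]) cube([971, 158, 12]);


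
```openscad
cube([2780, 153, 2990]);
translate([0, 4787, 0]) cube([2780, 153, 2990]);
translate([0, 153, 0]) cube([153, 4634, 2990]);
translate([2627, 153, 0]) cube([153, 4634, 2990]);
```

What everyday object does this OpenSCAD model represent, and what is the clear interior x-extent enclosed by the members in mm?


A house (or room) frame. The interior width is 2474 mm.

Four 2990 mm walls enclosing a rectangle with no floor or roof — a room or house frame. Outside width is 2780 mm and wall thickness is 153 mm, so the interior width is 2780 − 2 × 153 = 2474 mm.


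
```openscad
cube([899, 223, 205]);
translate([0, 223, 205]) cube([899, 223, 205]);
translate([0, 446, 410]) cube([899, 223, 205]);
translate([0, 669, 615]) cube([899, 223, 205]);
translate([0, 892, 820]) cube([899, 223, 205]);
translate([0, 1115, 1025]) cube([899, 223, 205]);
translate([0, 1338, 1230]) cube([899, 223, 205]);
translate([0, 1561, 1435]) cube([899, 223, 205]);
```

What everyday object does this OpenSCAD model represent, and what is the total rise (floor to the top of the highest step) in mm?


A staircase. The total rise is 1640 mm.

8 identical blocks, each offset up and back from the previous — a staircase. Each step is 205 mm tall and there are 8 of them, so the total rise is 8 × 205 = 1640 mm.


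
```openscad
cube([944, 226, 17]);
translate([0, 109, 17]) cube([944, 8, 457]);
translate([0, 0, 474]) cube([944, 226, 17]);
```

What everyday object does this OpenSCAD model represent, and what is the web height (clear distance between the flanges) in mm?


An I-beam. The web height is 457 mm.

Two wide flanges with a thin centred web — an I-beam. Overall 491 mm minus two 17 mm flanges gives a web of 491 − 2·17 = 457 mm.


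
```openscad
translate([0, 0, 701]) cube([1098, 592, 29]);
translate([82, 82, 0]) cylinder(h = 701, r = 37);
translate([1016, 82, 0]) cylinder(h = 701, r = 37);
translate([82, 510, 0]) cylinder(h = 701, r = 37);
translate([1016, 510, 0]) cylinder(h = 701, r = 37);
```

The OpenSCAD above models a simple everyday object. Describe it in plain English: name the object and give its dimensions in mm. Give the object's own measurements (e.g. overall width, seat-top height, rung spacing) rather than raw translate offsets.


A table: top 1098 mm (x) × 592 mm (y), 29 mm thick, upper face at z = 730 mm, on four round legs of 74 mm diameter, each leg's bounding box inset 45 mm from the nearest pair of top edges from z = 0 to the bottom of the top.


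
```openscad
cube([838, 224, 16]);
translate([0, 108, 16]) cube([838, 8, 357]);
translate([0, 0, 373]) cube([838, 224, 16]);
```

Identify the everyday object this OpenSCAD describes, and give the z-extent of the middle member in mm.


An I-beam. The web height is 357 mm.

Two wide flanges with a thin centred web — an I-beam. Overall 389 mm minus two 16 mm flanges gives a web of 389 − 2·16 = 357 mm.


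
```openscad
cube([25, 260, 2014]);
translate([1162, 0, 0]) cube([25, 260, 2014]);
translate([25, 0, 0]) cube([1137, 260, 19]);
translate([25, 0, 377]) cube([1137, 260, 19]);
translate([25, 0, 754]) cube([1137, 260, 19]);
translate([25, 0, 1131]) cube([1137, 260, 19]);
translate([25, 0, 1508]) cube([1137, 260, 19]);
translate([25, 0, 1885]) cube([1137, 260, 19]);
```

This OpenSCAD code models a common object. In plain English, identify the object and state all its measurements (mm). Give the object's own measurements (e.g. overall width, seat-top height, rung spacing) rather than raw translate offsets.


An open bookshelf. Two side panels, each 25 mm thick, 260 mm deep and 2014 mm tall, stand 1187 mm apart (outside-to-outside). Between them sit 6 shelves, each 19 mm thick and 260 mm deep, spanning the full gap between the sides. The bottom shelf rests on the floor (its underside at z = 0) and the clear gap between one shelf's top and the next shelf's underside is 358 mm.


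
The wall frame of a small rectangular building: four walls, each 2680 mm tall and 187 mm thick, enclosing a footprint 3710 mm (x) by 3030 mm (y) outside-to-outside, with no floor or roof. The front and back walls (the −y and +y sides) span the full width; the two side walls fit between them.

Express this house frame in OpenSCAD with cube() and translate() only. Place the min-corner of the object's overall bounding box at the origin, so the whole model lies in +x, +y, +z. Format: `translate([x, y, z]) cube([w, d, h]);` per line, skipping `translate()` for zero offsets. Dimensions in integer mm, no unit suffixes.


cube([3710, 187, 2680]);
translate([0, 2843, 0]) cube([3710, 187, 2680]);
translate([0, 187, 0]) cube([187, 2656, 2680]);
translate([3523, 187, 0]) cube([187, 2656, 2680]);


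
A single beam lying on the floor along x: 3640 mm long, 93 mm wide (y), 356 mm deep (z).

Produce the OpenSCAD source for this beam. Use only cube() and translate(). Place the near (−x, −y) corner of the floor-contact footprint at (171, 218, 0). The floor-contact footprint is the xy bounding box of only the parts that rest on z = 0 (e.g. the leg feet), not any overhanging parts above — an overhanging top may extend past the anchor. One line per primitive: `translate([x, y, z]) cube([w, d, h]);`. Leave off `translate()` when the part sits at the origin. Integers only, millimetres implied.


translate([171, 218, 0]) cube([3640, 93, 356]);


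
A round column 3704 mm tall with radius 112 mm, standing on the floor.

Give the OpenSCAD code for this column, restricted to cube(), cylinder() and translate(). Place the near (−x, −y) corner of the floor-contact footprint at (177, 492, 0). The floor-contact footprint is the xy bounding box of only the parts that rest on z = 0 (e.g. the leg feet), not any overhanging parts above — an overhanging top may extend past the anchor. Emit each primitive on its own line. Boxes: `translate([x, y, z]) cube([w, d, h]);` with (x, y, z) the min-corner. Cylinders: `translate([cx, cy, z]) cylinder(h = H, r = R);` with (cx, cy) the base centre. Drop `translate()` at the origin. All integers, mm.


translate([289, 604, 0]) cylinder(h = 3704, r = 112);


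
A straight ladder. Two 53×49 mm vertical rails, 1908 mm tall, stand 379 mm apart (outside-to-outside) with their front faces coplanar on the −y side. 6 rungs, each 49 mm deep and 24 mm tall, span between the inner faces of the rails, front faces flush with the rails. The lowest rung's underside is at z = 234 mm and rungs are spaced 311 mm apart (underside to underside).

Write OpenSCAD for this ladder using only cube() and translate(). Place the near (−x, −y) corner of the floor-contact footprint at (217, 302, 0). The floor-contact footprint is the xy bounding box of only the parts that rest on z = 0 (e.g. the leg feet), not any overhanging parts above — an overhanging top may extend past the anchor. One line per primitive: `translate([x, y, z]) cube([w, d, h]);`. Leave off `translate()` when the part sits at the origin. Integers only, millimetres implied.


// rung span = 379 - 2*53 = 273
// rung[k] z = 234 + k*311
translate([217, 302, 0]) cube([53, 49, 1908]);
translate([543, 302, 0]) cube([53, 49, 1908]);
translate([270, 302, 234]) cube([273, 49, 24]);
translate([270, 302, 545]) cube([273, 49, 24]);
translate([270, 302, 856]) cube([273, 49, 24]);
translate([270, 302, 1167]) cube([273, 49, 24]);
translate([270, 302, 1478]) cube([273, 49, 24]);
translate([270, 302, 1789]) cube([273, 49, 24]);


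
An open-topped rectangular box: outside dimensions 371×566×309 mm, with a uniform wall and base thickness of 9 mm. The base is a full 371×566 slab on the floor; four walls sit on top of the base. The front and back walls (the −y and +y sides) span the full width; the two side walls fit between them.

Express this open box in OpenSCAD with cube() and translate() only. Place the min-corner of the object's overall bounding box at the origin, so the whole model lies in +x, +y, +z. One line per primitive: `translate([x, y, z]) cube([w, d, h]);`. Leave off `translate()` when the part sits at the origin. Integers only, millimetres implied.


cube([371, 566, 9]);
translate([0, 0, 9]) cube([371, 9, 300]);
translate([0, 557, 9]) cube([371, 9, 300]);
translate([0, 9, 9]) cube([9, 548, 300]);
translate([362, 9, 9]) cube([9, 548, 300]);


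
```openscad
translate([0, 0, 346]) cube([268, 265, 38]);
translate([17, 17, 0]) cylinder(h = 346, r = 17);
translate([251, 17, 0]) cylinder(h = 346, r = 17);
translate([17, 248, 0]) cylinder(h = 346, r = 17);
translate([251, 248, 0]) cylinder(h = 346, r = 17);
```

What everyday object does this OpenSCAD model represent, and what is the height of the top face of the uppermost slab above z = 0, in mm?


A stool. The seat height is 384 mm.

A 268×265×38 slab at z = 346 on four corner cylinders — a stool. The seat top is 346 + 38 = 384 mm.


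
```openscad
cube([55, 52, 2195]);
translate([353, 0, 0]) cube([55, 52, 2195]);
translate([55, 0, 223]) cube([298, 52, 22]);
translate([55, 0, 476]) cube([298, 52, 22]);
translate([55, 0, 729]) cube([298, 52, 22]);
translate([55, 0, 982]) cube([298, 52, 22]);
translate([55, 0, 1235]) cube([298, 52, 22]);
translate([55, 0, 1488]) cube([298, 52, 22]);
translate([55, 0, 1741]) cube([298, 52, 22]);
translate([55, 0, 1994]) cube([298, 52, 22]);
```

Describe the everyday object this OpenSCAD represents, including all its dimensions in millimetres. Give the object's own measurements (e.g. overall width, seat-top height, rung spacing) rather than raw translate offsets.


A straight ladder. Two 55×52 mm vertical rails, 2195 mm tall, stand 408 mm apart (outside-to-outside) with their front faces coplanar on the −y side. 8 rungs, each 52 mm deep and 22 mm tall, span between the inner faces of the rails, front faces flush with the rails. The lowest rung's underside is at z = 223 mm and rungs are spaced 253 mm apart (underside to underside).


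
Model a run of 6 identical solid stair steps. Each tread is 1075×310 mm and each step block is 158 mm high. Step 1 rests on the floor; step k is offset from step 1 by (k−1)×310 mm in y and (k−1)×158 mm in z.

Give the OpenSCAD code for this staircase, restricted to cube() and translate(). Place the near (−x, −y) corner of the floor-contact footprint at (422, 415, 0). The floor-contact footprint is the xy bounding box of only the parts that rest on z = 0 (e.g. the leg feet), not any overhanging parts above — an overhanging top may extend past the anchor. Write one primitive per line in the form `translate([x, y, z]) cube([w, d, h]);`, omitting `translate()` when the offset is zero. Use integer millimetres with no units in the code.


translate([422, 415, 0]) cube([1075, 310, 158]);
translate([422, 725, 158]) cube([1075, 310, 158]);
translate([422, 1035, 316]) cube([1075, 310, 158]);
translate([422, 1345, 474]) cube([1075, 310, 158]);
translate([422, 1655, 632]) cube([1075, 310, 158]);
translate([422, 1965, 790]) cube([1075, 310, 158]);


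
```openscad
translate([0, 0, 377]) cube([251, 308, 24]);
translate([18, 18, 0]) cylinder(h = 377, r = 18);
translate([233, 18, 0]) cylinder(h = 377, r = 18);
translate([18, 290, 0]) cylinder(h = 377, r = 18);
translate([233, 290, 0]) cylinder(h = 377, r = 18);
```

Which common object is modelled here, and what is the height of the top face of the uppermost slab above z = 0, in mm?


A stool. The seat height is 401 mm.

A 251×308×24 slab at z = 377 on four corner cylinders — a stool. The seat top is 377 + 24 = 401 mm.


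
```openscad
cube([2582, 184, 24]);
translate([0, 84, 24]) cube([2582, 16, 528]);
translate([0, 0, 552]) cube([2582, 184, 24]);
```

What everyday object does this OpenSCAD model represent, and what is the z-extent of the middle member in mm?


An I-beam. The web height is 528 mm.

Two wide flanges with a thin centred web — an I-beam. Overall 576 mm minus two 24 mm flanges gives a web of 576 − 2·24 = 528 mm.


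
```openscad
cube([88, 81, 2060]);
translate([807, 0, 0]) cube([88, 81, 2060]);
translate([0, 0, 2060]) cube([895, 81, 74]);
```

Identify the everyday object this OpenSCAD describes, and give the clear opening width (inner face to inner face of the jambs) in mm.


A door frame. The clear opening width is 719 mm.

Two 2060 mm tall posts with a header on top — a door frame. The left jamb is 88 mm wide at x = 0; the right jamb starts at x = 807. The clear opening is 807 − 88 = 719 mm.


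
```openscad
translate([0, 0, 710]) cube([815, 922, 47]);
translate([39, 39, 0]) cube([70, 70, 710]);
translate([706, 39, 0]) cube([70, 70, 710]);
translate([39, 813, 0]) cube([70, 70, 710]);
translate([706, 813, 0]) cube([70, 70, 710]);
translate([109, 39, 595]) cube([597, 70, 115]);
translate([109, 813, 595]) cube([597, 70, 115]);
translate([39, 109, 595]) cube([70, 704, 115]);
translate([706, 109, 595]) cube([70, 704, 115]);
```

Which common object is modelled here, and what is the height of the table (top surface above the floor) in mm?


A table. The table height is 757 mm.

A 815×922×47 slab sits at z = 710 on four 70 mm square posts — a table. The top surface is at 710 + 47 = 757 mm.


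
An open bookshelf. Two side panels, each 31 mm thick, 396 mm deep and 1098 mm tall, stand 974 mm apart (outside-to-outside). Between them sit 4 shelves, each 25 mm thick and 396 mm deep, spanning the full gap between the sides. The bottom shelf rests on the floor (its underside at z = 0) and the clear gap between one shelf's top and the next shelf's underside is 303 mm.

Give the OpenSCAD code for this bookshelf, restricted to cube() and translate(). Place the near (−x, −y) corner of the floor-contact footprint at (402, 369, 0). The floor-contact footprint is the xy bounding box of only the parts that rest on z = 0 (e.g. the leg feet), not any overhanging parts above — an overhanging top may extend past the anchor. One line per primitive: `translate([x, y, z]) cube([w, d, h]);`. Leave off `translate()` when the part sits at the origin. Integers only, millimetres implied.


translate([402, 369, 0]) cube([31, 396, 1098]);
translate([1345, 369, 0]) cube([31, 396, 1098]);
translate([433, 369, 0]) cube([912, 396, 25]);
translate([433, 369, 328]) cube([912, 396, 25]);
translate([433, 369, 656]) cube([912, 396, 25]);
translate([433, 369, 984]) cube([912, 396, 25]);


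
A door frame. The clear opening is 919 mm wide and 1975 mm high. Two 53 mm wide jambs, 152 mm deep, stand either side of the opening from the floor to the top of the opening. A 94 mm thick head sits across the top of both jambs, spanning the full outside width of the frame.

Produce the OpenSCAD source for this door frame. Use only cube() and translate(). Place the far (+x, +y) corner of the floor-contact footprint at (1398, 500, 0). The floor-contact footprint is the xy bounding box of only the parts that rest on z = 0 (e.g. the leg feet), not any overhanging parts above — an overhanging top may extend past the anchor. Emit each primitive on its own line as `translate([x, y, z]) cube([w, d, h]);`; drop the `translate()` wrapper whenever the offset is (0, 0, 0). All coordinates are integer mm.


translate([373, 348, 0]) cube([53, 152, 1975]);
translate([1345, 348, 0]) cube([53, 152, 1975]);
translate([373, 348, 1975]) cube([1025, 152, 94]);


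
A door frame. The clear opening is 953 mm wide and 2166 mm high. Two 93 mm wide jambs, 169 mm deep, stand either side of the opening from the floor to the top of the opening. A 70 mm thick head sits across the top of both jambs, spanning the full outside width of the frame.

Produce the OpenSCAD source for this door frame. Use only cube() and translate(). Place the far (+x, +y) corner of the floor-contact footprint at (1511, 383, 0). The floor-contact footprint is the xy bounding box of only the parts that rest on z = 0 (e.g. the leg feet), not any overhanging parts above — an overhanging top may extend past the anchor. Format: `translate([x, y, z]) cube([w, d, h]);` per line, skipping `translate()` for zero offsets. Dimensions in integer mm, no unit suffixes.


translate([372, 214, 0]) cube([93, 169, 2166]);
translate([1418, 214, 0]) cube([93, 169, 2166]);
translate([372, 214, 2166]) cube([1139, 169, 70]);
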